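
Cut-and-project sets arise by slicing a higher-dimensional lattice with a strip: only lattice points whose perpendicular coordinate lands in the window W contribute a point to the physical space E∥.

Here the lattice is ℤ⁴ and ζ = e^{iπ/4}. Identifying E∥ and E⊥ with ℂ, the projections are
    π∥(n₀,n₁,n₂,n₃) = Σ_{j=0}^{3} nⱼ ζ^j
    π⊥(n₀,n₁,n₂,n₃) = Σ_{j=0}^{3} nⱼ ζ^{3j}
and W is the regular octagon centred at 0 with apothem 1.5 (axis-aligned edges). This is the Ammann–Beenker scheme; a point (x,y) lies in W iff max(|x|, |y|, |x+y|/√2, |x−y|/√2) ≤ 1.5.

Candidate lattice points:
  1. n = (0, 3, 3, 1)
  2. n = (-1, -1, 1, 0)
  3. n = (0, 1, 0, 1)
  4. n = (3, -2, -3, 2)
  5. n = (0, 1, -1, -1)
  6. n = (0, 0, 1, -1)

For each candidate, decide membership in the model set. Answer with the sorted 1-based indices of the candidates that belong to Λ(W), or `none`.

1, 3

With ζ = e^{iπ/4} the internal vectors are ζ^0,ζ^3,ζ^6,ζ^9.
candidate 1: n = (0, 3, 3, 1) → π⊥ ≈ (-1.4142, -0.1716); max(|x|,|y|,|x±y|/√2) = 1.4142 ≤ 1.5 ⇒ ∈ W
candidate 2: n = (-1, -1, 1, 0) → π⊥ ≈ (-0.2929, -1.7071); max(|x|,|y|,|x±y|/√2) = 1.7071 > 1.5 ⇒ ∉ W
candidate 3: n = (0, 1, 0, 1) → π⊥ ≈ (+0.0000, +1.4142); max(|x|,|y|,|x±y|/√2) = 1.4142 ≤ 1.5 ⇒ ∈ W
candidate 4: n = (3, -2, -3, 2) → π⊥ ≈ (+5.8284, +3.0000); max(|x|,|y|,|x±y|/√2) = 6.2426 > 1.5 ⇒ ∉ W
candidate 5: n = (0, 1, -1, -1) → π⊥ ≈ (-1.4142, +1.0000); max(|x|,|y|,|x±y|/√2) = 1.7071 > 1.5 ⇒ ∉ W
candidate 6: n = (0, 0, 1, -1) → π⊥ ≈ (-0.7071, -1.7071); max(|x|,|y|,|x±y|/√2) = 1.7071 > 1.5 ⇒ ∉ W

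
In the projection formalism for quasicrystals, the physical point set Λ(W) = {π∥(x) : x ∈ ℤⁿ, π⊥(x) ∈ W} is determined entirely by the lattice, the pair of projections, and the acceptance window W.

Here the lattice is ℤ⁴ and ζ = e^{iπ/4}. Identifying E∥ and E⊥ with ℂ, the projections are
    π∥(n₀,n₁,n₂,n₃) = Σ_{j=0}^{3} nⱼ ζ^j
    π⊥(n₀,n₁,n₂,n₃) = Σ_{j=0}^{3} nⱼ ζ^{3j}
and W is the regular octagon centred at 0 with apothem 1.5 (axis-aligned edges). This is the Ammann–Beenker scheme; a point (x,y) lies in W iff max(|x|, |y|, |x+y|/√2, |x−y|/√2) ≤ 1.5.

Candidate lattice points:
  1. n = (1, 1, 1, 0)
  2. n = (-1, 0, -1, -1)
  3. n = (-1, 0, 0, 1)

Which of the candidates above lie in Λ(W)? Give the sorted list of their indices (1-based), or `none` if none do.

1, 3

With ζ = e^{iπ/4} the internal vectors are ζ^0,ζ^3,ζ^6,ζ^9.
#1 (1, 1, 1, 0): internal (0.292893, -0.292893); octagon support 0.414214 vs apothem 1.5 → ∈ W
#2 (-1, 0, -1, -1): internal (-1.707107, 0.292893); octagon support 1.707107 vs apothem 1.5 → ∉ W
#3 (-1, 0, 0, 1): internal (-0.292893, 0.707107); octagon support 0.707107 vs apothem 1.5 → ∈ W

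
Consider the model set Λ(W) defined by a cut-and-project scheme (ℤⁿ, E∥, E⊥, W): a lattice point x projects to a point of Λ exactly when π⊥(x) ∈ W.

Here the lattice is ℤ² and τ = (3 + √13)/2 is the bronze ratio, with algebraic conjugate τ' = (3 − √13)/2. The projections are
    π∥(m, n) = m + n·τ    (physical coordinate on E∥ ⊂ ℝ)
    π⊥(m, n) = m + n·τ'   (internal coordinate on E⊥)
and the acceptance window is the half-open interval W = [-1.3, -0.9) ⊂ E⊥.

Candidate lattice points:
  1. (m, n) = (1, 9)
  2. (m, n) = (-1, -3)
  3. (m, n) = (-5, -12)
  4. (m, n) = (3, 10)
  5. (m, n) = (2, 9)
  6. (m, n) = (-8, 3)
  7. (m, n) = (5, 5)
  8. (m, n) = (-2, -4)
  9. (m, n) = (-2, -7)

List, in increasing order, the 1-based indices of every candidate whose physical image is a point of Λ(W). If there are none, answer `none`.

none

Numerically τ ≈ 3.30278 and τ' = −1/τ ≈ -0.30278.
candidate 1: (m,n)=(1,9) → π∥ = 1+9·τ ≈ 30.72498, π⊥ = 1+9·τ' ≈ -1.72498 ∉ [-1.3, -0.9) ⇒ out
candidate 2: (m,n)=(-1,-3) → π∥ = -1-3·τ ≈ -10.90833, π⊥ = -1-3·τ' ≈ -0.09167 ∉ [-1.3, -0.9) ⇒ out
candidate 3: (m,n)=(-5,-12) → π∥ = -5-12·τ ≈ -44.63331, π⊥ = -5-12·τ' ≈ -1.36669 ∉ [-1.3, -0.9) ⇒ out
candidate 4: (m,n)=(3,10) → π∥ = 3+10·τ ≈ 36.02776, π⊥ = 3+10·τ' ≈ -0.02776 ∉ [-1.3, -0.9) ⇒ out
candidate 5: (m,n)=(2,9) → π∥ = 2+9·τ ≈ 31.72498, π⊥ = 2+9·τ' ≈ -0.72498 ∉ [-1.3, -0.9) ⇒ out
candidate 6: (m,n)=(-8,3) → π∥ = -8+3·τ ≈ 1.90833, π⊥ = -8+3·τ' ≈ -8.90833 ∉ [-1.3, -0.9) ⇒ out
candidate 7: (m,n)=(5,5) → π∥ = 5+5·τ ≈ 21.51388, π⊥ = 5+5·τ' ≈ 3.48612 ∉ [-1.3, -0.9) ⇒ out
candidate 8: (m,n)=(-2,-4) → π∥ = -2-4·τ ≈ -15.21110, π⊥ = -2-4·τ' ≈ -0.78890 ∉ [-1.3, -0.9) ⇒ out
candidate 9: (m,n)=(-2,-7) → π∥ = -2-7·τ ≈ -25.11943, π⊥ = -2-7·τ' ≈ 0.11943 ∉ [-1.3, -0.9) ⇒ out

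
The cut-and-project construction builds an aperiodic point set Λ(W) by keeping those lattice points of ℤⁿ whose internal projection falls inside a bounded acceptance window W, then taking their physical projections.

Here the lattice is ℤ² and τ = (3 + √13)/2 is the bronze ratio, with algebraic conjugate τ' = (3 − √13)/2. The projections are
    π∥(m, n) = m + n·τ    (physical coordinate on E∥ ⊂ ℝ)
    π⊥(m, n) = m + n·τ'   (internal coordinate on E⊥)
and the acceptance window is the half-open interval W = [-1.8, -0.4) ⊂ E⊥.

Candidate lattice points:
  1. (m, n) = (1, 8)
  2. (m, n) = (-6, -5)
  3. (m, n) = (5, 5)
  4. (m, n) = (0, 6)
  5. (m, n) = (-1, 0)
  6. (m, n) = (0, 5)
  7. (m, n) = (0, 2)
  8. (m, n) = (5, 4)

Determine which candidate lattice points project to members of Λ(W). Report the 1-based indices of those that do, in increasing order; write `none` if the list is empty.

1, 5, 6, 7

Compute τ' = (3−√13)/2 = -0.30278, so π⊥(m,n) = m -0.30278·n.
[1] lift (1,8): star map gives -1.42221; window check -1.8 ≤ -1.42221 < -0.4 is true → IN Λ
[2] lift (-6,-5): star map gives -4.48612; window check -1.8 ≤ -4.48612 < -0.4 is false → out
[3] lift (5,5): star map gives 3.48612; window check -1.8 ≤ 3.48612 < -0.4 is false → out
[4] lift (0,6): star map gives -1.81665; window check -1.8 ≤ -1.81665 < -0.4 is false → out
[5] lift (-1,0): star map gives -1.00000; window check -1.8 ≤ -1.00000 < -0.4 is true → IN Λ
[6] lift (0,5): star map gives -1.51388; window check -1.8 ≤ -1.51388 < -0.4 is true → IN Λ
[7] lift (0,2): star map gives -0.60555; window check -1.8 ≤ -0.60555 < -0.4 is true → IN Λ
[8] lift (5,4): star map gives 3.78890; window check -1.8 ≤ 3.78890 < -0.4 is false → out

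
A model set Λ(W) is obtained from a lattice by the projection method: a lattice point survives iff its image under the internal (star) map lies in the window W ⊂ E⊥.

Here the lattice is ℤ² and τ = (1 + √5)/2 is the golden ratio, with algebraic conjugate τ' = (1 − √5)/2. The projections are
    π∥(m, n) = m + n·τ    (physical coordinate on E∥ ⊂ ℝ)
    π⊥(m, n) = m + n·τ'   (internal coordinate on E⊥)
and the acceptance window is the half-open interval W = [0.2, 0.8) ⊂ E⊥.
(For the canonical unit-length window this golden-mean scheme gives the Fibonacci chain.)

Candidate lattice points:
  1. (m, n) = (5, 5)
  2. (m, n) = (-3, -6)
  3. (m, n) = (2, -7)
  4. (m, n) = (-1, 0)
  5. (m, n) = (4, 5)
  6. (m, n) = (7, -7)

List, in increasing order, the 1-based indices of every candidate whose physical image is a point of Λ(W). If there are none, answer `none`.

2

Compute τ' = (1−√5)/2 = -0.6180, so π⊥(m,n) = m -0.6180·n.
[1] lift (5,5): star map gives 1.9098; window check 0.2 ≤ 1.9098 < 0.8 is false → out
[2] lift (-3,-6): star map gives 0.7082; window check 0.2 ≤ 0.7082 < 0.8 is true → IN Λ
[3] lift (2,-7): star map gives 6.3262; window check 0.2 ≤ 6.3262 < 0.8 is false → out
[4] lift (-1,0): star map gives -1.0000; window check 0.2 ≤ -1.0000 < 0.8 is false → out
[5] lift (4,5): star map gives 0.9098; window check 0.2 ≤ 0.9098 < 0.8 is false → out
[6] lift (7,-7): star map gives 11.3262; window check 0.2 ≤ 11.3262 < 0.8 is false → out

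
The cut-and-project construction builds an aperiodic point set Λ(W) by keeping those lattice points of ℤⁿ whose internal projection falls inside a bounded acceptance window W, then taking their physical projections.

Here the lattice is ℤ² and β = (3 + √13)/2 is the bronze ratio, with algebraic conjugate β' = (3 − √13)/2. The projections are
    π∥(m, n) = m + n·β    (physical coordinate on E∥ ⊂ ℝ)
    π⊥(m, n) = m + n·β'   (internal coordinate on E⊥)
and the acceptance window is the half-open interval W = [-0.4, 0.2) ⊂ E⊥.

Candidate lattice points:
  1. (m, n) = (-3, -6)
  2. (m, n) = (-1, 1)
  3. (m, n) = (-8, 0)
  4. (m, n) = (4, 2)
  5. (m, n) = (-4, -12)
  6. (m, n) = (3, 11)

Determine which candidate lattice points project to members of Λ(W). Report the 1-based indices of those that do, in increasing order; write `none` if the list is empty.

5, 6

β' = (3−√13)/2 ≈ -0.302776.
[1] lift (-3,-6): star map gives -1.183346; window check -0.4 ≤ -1.183346 < 0.2 is false → out
[2] lift (-1,1): star map gives -1.302776; window check -0.4 ≤ -1.302776 < 0.2 is false → out
[3] lift (-8,0): star map gives -8.000000; window check -0.4 ≤ -8.000000 < 0.2 is false → out
[4] lift (4,2): star map gives 3.394449; window check -0.4 ≤ 3.394449 < 0.2 is false → out
[5] lift (-4,-12): star map gives -0.366692; window check -0.4 ≤ -0.366692 < 0.2 is true → IN Λ
[6] lift (3,11): star map gives -0.330532; window check -0.4 ≤ -0.330532 < 0.2 is true → IN Λ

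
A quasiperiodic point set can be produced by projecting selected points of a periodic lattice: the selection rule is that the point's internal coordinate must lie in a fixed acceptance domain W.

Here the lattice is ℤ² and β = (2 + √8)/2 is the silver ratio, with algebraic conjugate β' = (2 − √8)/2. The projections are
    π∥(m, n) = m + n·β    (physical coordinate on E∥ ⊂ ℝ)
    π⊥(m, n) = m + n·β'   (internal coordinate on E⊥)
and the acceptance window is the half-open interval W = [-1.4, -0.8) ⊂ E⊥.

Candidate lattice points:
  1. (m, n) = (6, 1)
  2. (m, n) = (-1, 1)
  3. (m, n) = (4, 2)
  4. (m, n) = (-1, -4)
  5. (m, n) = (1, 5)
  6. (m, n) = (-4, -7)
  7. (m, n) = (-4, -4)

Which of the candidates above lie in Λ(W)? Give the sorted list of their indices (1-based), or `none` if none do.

β' = (2−√8)/2 ≈ -0.4142.
#1 (6,1): internal coord 6 + (1)·β' = +5.5858; +5.5858 ∉ [-1.4, -0.8) → out
#2 (-1,1): internal coord -1 + (1)·β' = -1.4142; -1.4142 ∉ [-1.4, -0.8) → out
#3 (4,2): internal coord 4 + (2)·β' = +3.1716; +3.1716 ∉ [-1.4, -0.8) → out
#4 (-1,-4): internal coord -1 + (-4)·β' = +0.6569; +0.6569 ∉ [-1.4, -0.8) → out
#5 (1,5): internal coord 1 + (5)·β' = -1.0711; -1.0711 ∈ [-1.4, -0.8) → IN Λ
#6 (-4,-7): internal coord -4 + (-7)·β' = -1.1005; -1.1005 ∈ [-1.4, -0.8) → IN Λ
#7 (-4,-4): internal coord -4 + (-4)·β' = -2.3431; -2.3431 ∉ [-1.4, -0.8) → out

5, 6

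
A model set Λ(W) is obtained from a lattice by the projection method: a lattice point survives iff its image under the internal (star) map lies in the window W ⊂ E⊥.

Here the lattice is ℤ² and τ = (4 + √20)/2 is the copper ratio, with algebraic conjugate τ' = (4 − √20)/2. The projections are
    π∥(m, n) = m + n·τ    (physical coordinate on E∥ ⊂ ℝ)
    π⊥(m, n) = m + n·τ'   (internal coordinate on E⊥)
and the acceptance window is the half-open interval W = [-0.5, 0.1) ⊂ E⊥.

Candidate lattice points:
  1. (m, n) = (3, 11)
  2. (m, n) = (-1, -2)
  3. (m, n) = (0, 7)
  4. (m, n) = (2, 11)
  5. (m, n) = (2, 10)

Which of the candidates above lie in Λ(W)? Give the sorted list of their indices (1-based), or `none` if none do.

Numerically τ ≈ 4.2361 and τ' = −1/τ ≈ -0.2361.
#1 (3,11): internal coord 3 + (11)·τ' = +0.4033; +0.4033 ∉ [-0.5, 0.1) → out
#2 (-1,-2): internal coord -1 + (-2)·τ' = -0.5279; -0.5279 ∉ [-0.5, 0.1) → out
#3 (0,7): internal coord 0 + (7)·τ' = -1.6525; -1.6525 ∉ [-0.5, 0.1) → out
#4 (2,11): internal coord 2 + (11)·τ' = -0.5967; -0.5967 ∉ [-0.5, 0.1) → out
#5 (2,10): internal coord 2 + (10)·τ' = -0.3607; -0.3607 ∈ [-0.5, 0.1) → IN Λ

5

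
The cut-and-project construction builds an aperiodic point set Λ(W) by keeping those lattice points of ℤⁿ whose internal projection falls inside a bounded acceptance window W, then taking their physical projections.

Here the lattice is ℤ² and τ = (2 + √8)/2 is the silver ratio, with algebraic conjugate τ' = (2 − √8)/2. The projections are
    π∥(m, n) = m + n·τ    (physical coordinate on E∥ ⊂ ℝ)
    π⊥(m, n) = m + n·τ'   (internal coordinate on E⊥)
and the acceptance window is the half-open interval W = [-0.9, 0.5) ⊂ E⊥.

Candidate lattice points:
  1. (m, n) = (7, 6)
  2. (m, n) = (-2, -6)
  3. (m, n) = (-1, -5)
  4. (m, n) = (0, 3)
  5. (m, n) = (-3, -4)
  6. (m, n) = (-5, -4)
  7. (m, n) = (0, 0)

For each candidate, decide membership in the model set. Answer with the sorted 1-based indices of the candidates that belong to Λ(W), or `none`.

2, 7

τ' = (2−√8)/2 ≈ -0.414214.
#1 (7,6): internal coord 7 + (6)·τ' = +4.514719; +4.514719 ∉ [-0.9, 0.5) → out
#2 (-2,-6): internal coord -2 + (-6)·τ' = +0.485281; +0.485281 ∈ [-0.9, 0.5) → IN Λ
#3 (-1,-5): internal coord -1 + (-5)·τ' = +1.071068; +1.071068 ∉ [-0.9, 0.5) → out
#4 (0,3): internal coord 0 + (3)·τ' = -1.242641; -1.242641 ∉ [-0.9, 0.5) → out
#5 (-3,-4): internal coord -3 + (-4)·τ' = -1.343146; -1.343146 ∉ [-0.9, 0.5) → out
#6 (-5,-4): internal coord -5 + (-4)·τ' = -3.343146; -3.343146 ∉ [-0.9, 0.5) → out
#7 (0,0): internal coord 0 + (0)·τ' = +0.000000; +0.000000 ∈ [-0.9, 0.5) → IN Λ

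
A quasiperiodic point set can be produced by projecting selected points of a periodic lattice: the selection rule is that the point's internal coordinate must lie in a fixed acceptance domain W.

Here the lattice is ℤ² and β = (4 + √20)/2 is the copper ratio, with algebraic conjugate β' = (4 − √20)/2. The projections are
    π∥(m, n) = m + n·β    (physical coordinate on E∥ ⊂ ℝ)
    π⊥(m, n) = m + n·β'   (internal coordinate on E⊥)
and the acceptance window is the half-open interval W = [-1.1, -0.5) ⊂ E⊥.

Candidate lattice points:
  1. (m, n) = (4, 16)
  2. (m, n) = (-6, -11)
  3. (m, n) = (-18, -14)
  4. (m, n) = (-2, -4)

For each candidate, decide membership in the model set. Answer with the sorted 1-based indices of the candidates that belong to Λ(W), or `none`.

4

Compute β' = (4−√20)/2 = -0.2361, so π⊥(m,n) = m -0.2361·n.
[1] lift (4,16): star map gives 0.2229; window check -1.1 ≤ 0.2229 < -0.5 is false → out
[2] lift (-6,-11): star map gives -3.4033; window check -1.1 ≤ -3.4033 < -0.5 is false → out
[3] lift (-18,-14): star map gives -14.6950; window check -1.1 ≤ -14.6950 < -0.5 is false → out
[4] lift (-2,-4): star map gives -1.0557; window check -1.1 ≤ -1.0557 < -0.5 is true → IN Λ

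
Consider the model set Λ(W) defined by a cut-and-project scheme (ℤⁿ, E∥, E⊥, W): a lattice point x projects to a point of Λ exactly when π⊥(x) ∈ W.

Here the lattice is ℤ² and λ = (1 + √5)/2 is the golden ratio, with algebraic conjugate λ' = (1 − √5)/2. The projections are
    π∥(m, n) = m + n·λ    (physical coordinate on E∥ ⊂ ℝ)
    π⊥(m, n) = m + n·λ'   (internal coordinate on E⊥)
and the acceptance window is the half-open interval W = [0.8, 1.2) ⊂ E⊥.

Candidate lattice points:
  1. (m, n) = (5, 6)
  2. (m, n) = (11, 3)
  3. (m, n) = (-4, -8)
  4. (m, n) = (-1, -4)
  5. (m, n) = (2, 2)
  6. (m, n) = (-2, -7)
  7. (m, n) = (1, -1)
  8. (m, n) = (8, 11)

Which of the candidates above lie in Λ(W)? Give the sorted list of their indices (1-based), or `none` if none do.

Compute λ' = (1−√5)/2 = -0.61803, so π⊥(m,n) = m -0.61803·n.
#1 (5,6): internal coord 5 + (6)·λ' = +1.29180; +1.29180 ∉ [0.8, 1.2) → out
#2 (11,3): internal coord 11 + (3)·λ' = +9.14590; +9.14590 ∉ [0.8, 1.2) → out
#3 (-4,-8): internal coord -4 + (-8)·λ' = +0.94427; +0.94427 ∈ [0.8, 1.2) → IN Λ
#4 (-1,-4): internal coord -1 + (-4)·λ' = +1.47214; +1.47214 ∉ [0.8, 1.2) → out
#5 (2,2): internal coord 2 + (2)·λ' = +0.76393; +0.76393 ∉ [0.8, 1.2) → out
#6 (-2,-7): internal coord -2 + (-7)·λ' = +2.32624; +2.32624 ∉ [0.8, 1.2) → out
#7 (1,-1): internal coord 1 + (-1)·λ' = +1.61803; +1.61803 ∉ [0.8, 1.2) → out
#8 (8,11): internal coord 8 + (11)·λ' = +1.20163; +1.20163 ∉ [0.8, 1.2) → out

3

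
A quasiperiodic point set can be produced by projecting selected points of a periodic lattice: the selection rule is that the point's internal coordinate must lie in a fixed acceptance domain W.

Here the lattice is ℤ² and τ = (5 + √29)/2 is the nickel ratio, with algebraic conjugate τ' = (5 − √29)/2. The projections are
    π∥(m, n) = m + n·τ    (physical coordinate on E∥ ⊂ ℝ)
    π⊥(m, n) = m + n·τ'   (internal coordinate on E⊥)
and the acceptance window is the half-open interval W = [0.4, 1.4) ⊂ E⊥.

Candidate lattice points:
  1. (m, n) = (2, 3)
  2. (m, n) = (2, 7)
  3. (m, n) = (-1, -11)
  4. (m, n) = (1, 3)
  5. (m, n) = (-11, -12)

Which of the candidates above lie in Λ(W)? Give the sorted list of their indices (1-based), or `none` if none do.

Compute τ' = (5−√29)/2 = -0.1926, so π⊥(m,n) = m -0.1926·n.
#1 (2,3): internal coord 2 + (3)·τ' = +1.4223; +1.4223 ∉ [0.4, 1.4) → out
#2 (2,7): internal coord 2 + (7)·τ' = +0.6519; +0.6519 ∈ [0.4, 1.4) → IN Λ
#3 (-1,-11): internal coord -1 + (-11)·τ' = +1.1184; +1.1184 ∈ [0.4, 1.4) → IN Λ
#4 (1,3): internal coord 1 + (3)·τ' = +0.4223; +0.4223 ∈ [0.4, 1.4) → IN Λ
#5 (-11,-12): internal coord -11 + (-12)·τ' = -8.6890; -8.6890 ∉ [0.4, 1.4) → out

2, 3, 4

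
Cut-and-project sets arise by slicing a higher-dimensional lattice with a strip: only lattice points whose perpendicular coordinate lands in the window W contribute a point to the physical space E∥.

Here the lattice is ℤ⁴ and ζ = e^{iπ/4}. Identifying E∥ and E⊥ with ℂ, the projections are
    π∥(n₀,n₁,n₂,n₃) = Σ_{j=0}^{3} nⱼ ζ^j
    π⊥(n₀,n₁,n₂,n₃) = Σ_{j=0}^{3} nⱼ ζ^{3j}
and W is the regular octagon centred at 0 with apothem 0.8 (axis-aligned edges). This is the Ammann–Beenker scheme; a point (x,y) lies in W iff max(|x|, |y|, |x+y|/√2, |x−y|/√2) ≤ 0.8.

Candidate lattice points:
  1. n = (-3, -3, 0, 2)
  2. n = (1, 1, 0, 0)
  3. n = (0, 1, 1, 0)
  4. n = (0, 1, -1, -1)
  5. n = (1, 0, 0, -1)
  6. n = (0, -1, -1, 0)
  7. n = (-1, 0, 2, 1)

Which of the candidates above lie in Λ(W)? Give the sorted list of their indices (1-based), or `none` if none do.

With ζ = e^{iπ/4} the internal vectors are ζ^0,ζ^3,ζ^6,ζ^9.
candidate 1: n = (-3, -3, 0, 2) → π⊥ ≈ (+0.5355, -0.7071); max(|x|,|y|,|x±y|/√2) = 0.8787 > 0.8 ⇒ ∉ W
candidate 2: n = (1, 1, 0, 0) → π⊥ ≈ (+0.2929, +0.7071); max(|x|,|y|,|x±y|/√2) = 0.7071 ≤ 0.8 ⇒ ∈ W
candidate 3: n = (0, 1, 1, 0) → π⊥ ≈ (-0.7071, -0.2929); max(|x|,|y|,|x±y|/√2) = 0.7071 ≤ 0.8 ⇒ ∈ W
candidate 4: n = (0, 1, -1, -1) → π⊥ ≈ (-1.4142, +1.0000); max(|x|,|y|,|x±y|/√2) = 1.7071 > 0.8 ⇒ ∉ W
candidate 5: n = (1, 0, 0, -1) → π⊥ ≈ (+0.2929, -0.7071); max(|x|,|y|,|x±y|/√2) = 0.7071 ≤ 0.8 ⇒ ∈ W
candidate 6: n = (0, -1, -1, 0) → π⊥ ≈ (+0.7071, +0.2929); max(|x|,|y|,|x±y|/√2) = 0.7071 ≤ 0.8 ⇒ ∈ W
candidate 7: n = (-1, 0, 2, 1) → π⊥ ≈ (-0.2929, -1.2929); max(|x|,|y|,|x±y|/√2) = 1.2929 > 0.8 ⇒ ∉ W

2, 3, 5, 6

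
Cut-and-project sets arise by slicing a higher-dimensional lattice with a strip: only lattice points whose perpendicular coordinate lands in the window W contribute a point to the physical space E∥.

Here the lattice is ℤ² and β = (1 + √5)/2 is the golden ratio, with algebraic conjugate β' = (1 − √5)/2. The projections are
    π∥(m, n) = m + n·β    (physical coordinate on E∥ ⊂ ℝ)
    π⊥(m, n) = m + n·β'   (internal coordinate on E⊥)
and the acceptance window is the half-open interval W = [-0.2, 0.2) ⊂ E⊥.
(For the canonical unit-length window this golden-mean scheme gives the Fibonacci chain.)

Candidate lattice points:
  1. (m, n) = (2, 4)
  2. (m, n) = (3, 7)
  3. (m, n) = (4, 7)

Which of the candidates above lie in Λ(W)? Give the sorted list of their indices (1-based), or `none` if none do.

Compute β' = (1−√5)/2 = -0.61803, so π⊥(m,n) = m -0.61803·n.
candidate 1: (m,n)=(2,4) → π∥ = 2+4·β ≈ 8.47214, π⊥ = 2+4·β' ≈ -0.47214 ∉ [-0.2, 0.2) ⇒ out
candidate 2: (m,n)=(3,7) → π∥ = 3+7·β ≈ 14.32624, π⊥ = 3+7·β' ≈ -1.32624 ∉ [-0.2, 0.2) ⇒ out
candidate 3: (m,n)=(4,7) → π∥ = 4+7·β ≈ 15.32624, π⊥ = 4+7·β' ≈ -0.32624 ∉ [-0.2, 0.2) ⇒ out

none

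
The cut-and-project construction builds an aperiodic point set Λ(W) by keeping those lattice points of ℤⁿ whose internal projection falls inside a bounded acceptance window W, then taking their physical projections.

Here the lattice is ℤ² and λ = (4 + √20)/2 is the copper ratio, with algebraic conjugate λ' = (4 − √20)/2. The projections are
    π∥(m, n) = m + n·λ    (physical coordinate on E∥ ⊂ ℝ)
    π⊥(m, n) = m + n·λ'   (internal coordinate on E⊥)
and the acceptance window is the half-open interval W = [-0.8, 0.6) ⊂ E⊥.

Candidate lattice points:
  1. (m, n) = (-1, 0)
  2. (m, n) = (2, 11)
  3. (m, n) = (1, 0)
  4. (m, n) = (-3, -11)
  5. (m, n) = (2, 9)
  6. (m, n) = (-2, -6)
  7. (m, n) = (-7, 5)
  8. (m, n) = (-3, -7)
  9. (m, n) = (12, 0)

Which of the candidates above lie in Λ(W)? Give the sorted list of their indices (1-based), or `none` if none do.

2, 4, 5, 6

Numerically λ ≈ 4.23607 and λ' = −1/λ ≈ -0.23607.
#1 (-1,0): internal coord -1 + (0)·λ' = -1.00000; -1.00000 ∉ [-0.8, 0.6) → out
#2 (2,11): internal coord 2 + (11)·λ' = -0.59675; -0.59675 ∈ [-0.8, 0.6) → IN Λ
#3 (1,0): internal coord 1 + (0)·λ' = +1.00000; +1.00000 ∉ [-0.8, 0.6) → out
#4 (-3,-11): internal coord -3 + (-11)·λ' = -0.40325; -0.40325 ∈ [-0.8, 0.6) → IN Λ
#5 (2,9): internal coord 2 + (9)·λ' = -0.12461; -0.12461 ∈ [-0.8, 0.6) → IN Λ
#6 (-2,-6): internal coord -2 + (-6)·λ' = -0.58359; -0.58359 ∈ [-0.8, 0.6) → IN Λ
#7 (-7,5): internal coord -7 + (5)·λ' = -8.18034; -8.18034 ∉ [-0.8, 0.6) → out
#8 (-3,-7): internal coord -3 + (-7)·λ' = -1.34752; -1.34752 ∉ [-0.8, 0.6) → out
#9 (12,0): internal coord 12 + (0)·λ' = +12.00000; +12.00000 ∉ [-0.8, 0.6) → out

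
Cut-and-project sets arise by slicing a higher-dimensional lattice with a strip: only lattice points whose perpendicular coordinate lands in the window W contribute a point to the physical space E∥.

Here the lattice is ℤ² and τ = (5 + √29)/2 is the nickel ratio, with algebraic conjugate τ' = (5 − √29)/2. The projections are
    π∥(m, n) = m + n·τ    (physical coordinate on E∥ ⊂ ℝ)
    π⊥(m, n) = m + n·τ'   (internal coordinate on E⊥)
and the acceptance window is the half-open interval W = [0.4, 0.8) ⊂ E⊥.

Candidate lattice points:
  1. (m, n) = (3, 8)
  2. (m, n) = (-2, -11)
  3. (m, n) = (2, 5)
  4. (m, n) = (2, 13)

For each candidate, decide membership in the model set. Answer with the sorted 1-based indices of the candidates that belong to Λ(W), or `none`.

Numerically τ ≈ 5.1926 and τ' = −1/τ ≈ -0.1926.
candidate 1: (m,n)=(3,8) → π∥ = 3+8·τ ≈ 44.5407, π⊥ = 3+8·τ' ≈ 1.4593 ∉ [0.4, 0.8) ⇒ out
candidate 2: (m,n)=(-2,-11) → π∥ = -2-11·τ ≈ -59.1184, π⊥ = -2-11·τ' ≈ 0.1184 ∉ [0.4, 0.8) ⇒ out
candidate 3: (m,n)=(2,5) → π∥ = 2+5·τ ≈ 27.9629, π⊥ = 2+5·τ' ≈ 1.0371 ∉ [0.4, 0.8) ⇒ out
candidate 4: (m,n)=(2,13) → π∥ = 2+13·τ ≈ 69.5036, π⊥ = 2+13·τ' ≈ -0.5036 ∉ [0.4, 0.8) ⇒ out

none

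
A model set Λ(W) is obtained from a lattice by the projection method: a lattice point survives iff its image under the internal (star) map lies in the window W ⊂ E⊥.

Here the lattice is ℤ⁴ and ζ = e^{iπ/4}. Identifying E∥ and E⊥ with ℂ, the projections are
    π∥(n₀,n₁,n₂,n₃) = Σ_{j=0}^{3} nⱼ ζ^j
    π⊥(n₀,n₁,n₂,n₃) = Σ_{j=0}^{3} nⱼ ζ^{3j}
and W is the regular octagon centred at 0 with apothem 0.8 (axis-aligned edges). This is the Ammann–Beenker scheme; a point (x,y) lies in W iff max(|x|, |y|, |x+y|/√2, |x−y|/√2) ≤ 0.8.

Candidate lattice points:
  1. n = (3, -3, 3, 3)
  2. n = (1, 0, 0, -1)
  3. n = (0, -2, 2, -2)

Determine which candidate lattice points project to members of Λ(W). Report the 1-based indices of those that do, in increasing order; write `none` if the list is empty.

2

π⊥(n) = n₀ + n₁ζ³ + n₂ζ⁶ + n₃ζ⁹ where ζ = e^{iπ/4}.
candidate 1: n = (3, -3, 3, 3) → π⊥ ≈ (+7.2426, -3.0000); max(|x|,|y|,|x±y|/√2) = 7.2426 > 0.8 ⇒ ∉ W
candidate 2: n = (1, 0, 0, -1) → π⊥ ≈ (+0.2929, -0.7071); max(|x|,|y|,|x±y|/√2) = 0.7071 ≤ 0.8 ⇒ ∈ W
candidate 3: n = (0, -2, 2, -2) → π⊥ ≈ (+0.0000, -4.8284); max(|x|,|y|,|x±y|/√2) = 4.8284 > 0.8 ⇒ ∉ W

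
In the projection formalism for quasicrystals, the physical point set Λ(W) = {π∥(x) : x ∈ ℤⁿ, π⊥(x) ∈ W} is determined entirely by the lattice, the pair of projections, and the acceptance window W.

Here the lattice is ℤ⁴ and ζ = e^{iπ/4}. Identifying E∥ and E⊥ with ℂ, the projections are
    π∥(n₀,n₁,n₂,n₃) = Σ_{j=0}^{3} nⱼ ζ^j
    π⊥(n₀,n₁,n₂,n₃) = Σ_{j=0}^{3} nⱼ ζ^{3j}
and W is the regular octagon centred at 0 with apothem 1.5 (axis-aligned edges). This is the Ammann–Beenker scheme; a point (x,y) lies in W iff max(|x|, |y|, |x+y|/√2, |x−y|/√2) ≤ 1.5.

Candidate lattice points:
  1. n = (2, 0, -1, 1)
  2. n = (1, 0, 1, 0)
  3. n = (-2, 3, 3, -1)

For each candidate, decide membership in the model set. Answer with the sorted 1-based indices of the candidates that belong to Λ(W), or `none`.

Internal map: ζ^{3j} for j=0..3 gives (1,0), (−√2/2,√2/2), (0,−1), (√2/2,√2/2).
#1 (2, 0, -1, 1): internal (2.707107, 1.707107); octagon support 3.121320 vs apothem 1.5 → ∉ W
#2 (1, 0, 1, 0): internal (1.000000, -1.000000); octagon support 1.414214 vs apothem 1.5 → ∈ W
#3 (-2, 3, 3, -1): internal (-4.828427, -1.585786); octagon support 4.828427 vs apothem 1.5 → ∉ W

2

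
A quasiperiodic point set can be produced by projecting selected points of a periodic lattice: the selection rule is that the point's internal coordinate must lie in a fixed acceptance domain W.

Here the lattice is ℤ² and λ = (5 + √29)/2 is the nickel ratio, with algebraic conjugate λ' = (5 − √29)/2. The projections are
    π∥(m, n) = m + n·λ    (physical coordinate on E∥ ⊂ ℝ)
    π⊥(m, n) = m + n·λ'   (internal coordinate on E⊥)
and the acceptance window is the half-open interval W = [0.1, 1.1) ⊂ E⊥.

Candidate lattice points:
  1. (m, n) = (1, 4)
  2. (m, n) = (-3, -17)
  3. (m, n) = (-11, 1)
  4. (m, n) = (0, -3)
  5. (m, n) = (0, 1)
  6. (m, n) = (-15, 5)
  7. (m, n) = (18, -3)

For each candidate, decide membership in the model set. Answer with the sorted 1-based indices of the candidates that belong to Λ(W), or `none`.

Compute λ' = (5−√29)/2 = -0.1926, so π⊥(m,n) = m -0.1926·n.
candidate 1: (m,n)=(1,4) → π∥ = 1+4·λ ≈ 21.7703, π⊥ = 1+4·λ' ≈ 0.2297 ∈ [0.1, 1.1) ⇒ IN Λ
candidate 2: (m,n)=(-3,-17) → π∥ = -3-17·λ ≈ -91.2739, π⊥ = -3-17·λ' ≈ 0.2739 ∈ [0.1, 1.1) ⇒ IN Λ
candidate 3: (m,n)=(-11,1) → π∥ = -11+1·λ ≈ -5.8074, π⊥ = -11+1·λ' ≈ -11.1926 ∉ [0.1, 1.1) ⇒ out
candidate 4: (m,n)=(0,-3) → π∥ = 0-3·λ ≈ -15.5777, π⊥ = 0-3·λ' ≈ 0.5777 ∈ [0.1, 1.1) ⇒ IN Λ
candidate 5: (m,n)=(0,1) → π∥ = 0+1·λ ≈ 5.1926, π⊥ = 0+1·λ' ≈ -0.1926 ∉ [0.1, 1.1) ⇒ out
candidate 6: (m,n)=(-15,5) → π∥ = -15+5·λ ≈ 10.9629, π⊥ = -15+5·λ' ≈ -15.9629 ∉ [0.1, 1.1) ⇒ out
candidate 7: (m,n)=(18,-3) → π∥ = 18-3·λ ≈ 2.4223, π⊥ = 18-3·λ' ≈ 18.5777 ∉ [0.1, 1.1) ⇒ out

1, 2, 4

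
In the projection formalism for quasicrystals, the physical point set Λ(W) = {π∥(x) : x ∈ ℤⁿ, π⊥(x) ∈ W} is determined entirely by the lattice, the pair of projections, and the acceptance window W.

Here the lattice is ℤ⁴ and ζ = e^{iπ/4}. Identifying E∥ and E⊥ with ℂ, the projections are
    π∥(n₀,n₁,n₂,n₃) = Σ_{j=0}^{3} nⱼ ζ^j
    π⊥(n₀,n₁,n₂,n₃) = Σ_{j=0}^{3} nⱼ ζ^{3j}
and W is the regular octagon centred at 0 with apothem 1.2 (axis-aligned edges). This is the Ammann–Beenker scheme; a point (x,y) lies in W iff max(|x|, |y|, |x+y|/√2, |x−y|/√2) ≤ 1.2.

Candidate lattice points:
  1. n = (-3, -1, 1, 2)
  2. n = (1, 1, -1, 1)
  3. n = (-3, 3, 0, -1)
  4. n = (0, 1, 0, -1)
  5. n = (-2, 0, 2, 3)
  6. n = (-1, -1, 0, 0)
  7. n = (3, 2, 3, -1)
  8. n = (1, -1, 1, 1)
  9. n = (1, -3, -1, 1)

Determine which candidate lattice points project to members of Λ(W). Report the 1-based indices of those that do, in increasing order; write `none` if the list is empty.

With ζ = e^{iπ/4} the internal vectors are ζ^0,ζ^3,ζ^6,ζ^9.
candidate 1: n = (-3, -1, 1, 2) → π⊥ ≈ (-0.878680, -0.292893); max(|x|,|y|,|x±y|/√2) = 0.878680 ≤ 1.2 ⇒ ∈ W
candidate 2: n = (1, 1, -1, 1) → π⊥ ≈ (+1.000000, +2.414214); max(|x|,|y|,|x±y|/√2) = 2.414214 > 1.2 ⇒ ∉ W
candidate 3: n = (-3, 3, 0, -1) → π⊥ ≈ (-5.828427, +1.414214); max(|x|,|y|,|x±y|/√2) = 5.828427 > 1.2 ⇒ ∉ W
candidate 4: n = (0, 1, 0, -1) → π⊥ ≈ (-1.414214, +0.000000); max(|x|,|y|,|x±y|/√2) = 1.414214 > 1.2 ⇒ ∉ W
candidate 5: n = (-2, 0, 2, 3) → π⊥ ≈ (+0.121320, +0.121320); max(|x|,|y|,|x±y|/√2) = 0.171573 ≤ 1.2 ⇒ ∈ W
candidate 6: n = (-1, -1, 0, 0) → π⊥ ≈ (-0.292893, -0.707107); max(|x|,|y|,|x±y|/√2) = 0.707107 ≤ 1.2 ⇒ ∈ W
candidate 7: n = (3, 2, 3, -1) → π⊥ ≈ (+0.878680, -2.292893); max(|x|,|y|,|x±y|/√2) = 2.292893 > 1.2 ⇒ ∉ W
candidate 8: n = (1, -1, 1, 1) → π⊥ ≈ (+2.414214, -1.000000); max(|x|,|y|,|x±y|/√2) = 2.414214 > 1.2 ⇒ ∉ W
candidate 9: n = (1, -3, -1, 1) → π⊥ ≈ (+3.828427, -0.414214); max(|x|,|y|,|x±y|/√2) = 3.828427 > 1.2 ⇒ ∉ W

1, 5, 6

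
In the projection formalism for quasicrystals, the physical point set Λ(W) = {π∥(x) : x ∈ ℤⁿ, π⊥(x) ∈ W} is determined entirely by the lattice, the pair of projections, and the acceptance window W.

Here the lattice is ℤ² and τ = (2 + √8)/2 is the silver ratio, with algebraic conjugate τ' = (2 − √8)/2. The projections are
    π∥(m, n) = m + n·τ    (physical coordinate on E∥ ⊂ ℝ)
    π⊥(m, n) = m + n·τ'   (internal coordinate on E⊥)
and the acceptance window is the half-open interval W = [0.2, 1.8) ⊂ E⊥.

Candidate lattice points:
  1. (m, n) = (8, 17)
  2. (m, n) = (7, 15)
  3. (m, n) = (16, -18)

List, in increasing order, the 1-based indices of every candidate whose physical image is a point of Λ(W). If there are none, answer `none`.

Compute τ' = (2−√8)/2 = -0.4142, so π⊥(m,n) = m -0.4142·n.
#1 (8,17): internal coord 8 + (17)·τ' = +0.9584; +0.9584 ∈ [0.2, 1.8) → IN Λ
#2 (7,15): internal coord 7 + (15)·τ' = +0.7868; +0.7868 ∈ [0.2, 1.8) → IN Λ
#3 (16,-18): internal coord 16 + (-18)·τ' = +23.4558; +23.4558 ∉ [0.2, 1.8) → out

1, 2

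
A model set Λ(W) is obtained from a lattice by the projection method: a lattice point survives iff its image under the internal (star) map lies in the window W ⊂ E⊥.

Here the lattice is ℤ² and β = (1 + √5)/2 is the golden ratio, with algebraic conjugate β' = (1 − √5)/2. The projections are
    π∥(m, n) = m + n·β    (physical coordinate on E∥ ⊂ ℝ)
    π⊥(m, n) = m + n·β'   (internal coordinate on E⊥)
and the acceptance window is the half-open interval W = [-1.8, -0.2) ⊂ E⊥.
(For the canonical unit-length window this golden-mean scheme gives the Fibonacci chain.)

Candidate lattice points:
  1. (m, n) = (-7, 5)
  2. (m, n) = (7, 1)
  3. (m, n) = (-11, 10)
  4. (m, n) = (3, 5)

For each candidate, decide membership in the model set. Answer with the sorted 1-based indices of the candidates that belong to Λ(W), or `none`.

none

β' = (1−√5)/2 ≈ -0.6180.
[1] lift (-7,5): star map gives -10.0902; window check -1.8 ≤ -10.0902 < -0.2 is false → out
[2] lift (7,1): star map gives 6.3820; window check -1.8 ≤ 6.3820 < -0.2 is false → out
[3] lift (-11,10): star map gives -17.1803; window check -1.8 ≤ -17.1803 < -0.2 is false → out
[4] lift (3,5): star map gives -0.0902; window check -1.8 ≤ -0.0902 < -0.2 is false → out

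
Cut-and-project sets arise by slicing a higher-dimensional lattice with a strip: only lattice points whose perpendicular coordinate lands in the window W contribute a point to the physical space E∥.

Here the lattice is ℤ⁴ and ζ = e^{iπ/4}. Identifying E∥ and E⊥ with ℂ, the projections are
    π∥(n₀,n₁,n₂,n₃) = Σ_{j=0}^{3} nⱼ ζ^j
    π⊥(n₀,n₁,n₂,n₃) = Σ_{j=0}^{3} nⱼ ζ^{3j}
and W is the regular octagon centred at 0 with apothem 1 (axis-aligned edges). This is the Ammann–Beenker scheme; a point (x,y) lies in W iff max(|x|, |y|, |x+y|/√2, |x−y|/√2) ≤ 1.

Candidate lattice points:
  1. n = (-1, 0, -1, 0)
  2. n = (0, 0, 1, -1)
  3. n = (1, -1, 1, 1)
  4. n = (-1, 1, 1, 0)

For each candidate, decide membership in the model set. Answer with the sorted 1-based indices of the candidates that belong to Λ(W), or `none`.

π⊥(n) = n₀ + n₁ζ³ + n₂ζ⁶ + n₃ζ⁹ where ζ = e^{iπ/4}.
#1 (-1, 0, -1, 0): internal (-1.000000, 1.000000); octagon support 1.414214 vs apothem 1 → ∉ W
#2 (0, 0, 1, -1): internal (-0.707107, -1.707107); octagon support 1.707107 vs apothem 1 → ∉ W
#3 (1, -1, 1, 1): internal (2.414214, -1.000000); octagon support 2.414214 vs apothem 1 → ∉ W
#4 (-1, 1, 1, 0): internal (-1.707107, -0.292893); octagon support 1.707107 vs apothem 1 → ∉ W

none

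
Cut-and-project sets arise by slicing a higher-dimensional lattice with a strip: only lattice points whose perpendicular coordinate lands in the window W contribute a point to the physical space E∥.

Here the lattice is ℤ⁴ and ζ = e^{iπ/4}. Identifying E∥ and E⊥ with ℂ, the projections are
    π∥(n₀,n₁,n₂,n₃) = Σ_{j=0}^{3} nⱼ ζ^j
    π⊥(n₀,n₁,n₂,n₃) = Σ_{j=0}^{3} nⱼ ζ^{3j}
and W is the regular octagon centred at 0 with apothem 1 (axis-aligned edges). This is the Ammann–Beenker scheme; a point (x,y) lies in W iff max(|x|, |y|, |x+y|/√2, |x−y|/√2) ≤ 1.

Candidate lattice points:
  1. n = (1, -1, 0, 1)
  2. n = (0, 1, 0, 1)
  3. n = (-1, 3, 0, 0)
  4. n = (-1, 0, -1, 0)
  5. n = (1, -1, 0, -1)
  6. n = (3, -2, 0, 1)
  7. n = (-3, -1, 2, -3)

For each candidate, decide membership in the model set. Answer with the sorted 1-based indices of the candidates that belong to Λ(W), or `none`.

With ζ = e^{iπ/4} the internal vectors are ζ^0,ζ^3,ζ^6,ζ^9.
#1 (1, -1, 0, 1): internal (2.4142, 0.0000); octagon support 2.4142 vs apothem 1 → ∉ W
#2 (0, 1, 0, 1): internal (0.0000, 1.4142); octagon support 1.4142 vs apothem 1 → ∉ W
#3 (-1, 3, 0, 0): internal (-3.1213, 2.1213); octagon support 3.7071 vs apothem 1 → ∉ W
#4 (-1, 0, -1, 0): internal (-1.0000, 1.0000); octagon support 1.4142 vs apothem 1 → ∉ W
#5 (1, -1, 0, -1): internal (1.0000, -1.4142); octagon support 1.7071 vs apothem 1 → ∉ W
#6 (3, -2, 0, 1): internal (5.1213, -0.7071); octagon support 5.1213 vs apothem 1 → ∉ W
#7 (-3, -1, 2, -3): internal (-4.4142, -4.8284); octagon support 6.5355 vs apothem 1 → ∉ W

none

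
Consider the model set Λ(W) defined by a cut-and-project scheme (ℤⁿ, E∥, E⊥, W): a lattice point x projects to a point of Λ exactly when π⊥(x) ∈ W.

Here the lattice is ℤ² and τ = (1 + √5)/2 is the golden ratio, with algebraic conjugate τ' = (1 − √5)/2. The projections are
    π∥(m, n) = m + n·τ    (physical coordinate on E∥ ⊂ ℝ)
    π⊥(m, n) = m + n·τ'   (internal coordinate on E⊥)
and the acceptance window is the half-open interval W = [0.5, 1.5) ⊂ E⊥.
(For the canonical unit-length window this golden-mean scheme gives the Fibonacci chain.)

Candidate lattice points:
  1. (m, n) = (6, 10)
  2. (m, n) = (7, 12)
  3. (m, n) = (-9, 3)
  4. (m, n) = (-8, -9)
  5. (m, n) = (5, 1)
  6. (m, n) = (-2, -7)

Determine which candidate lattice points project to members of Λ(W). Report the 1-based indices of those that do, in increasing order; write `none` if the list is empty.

Compute τ' = (1−√5)/2 = -0.618034, so π⊥(m,n) = m -0.618034·n.
candidate 1: (m,n)=(6,10) → π∥ = 6+10·τ ≈ 22.180340, π⊥ = 6+10·τ' ≈ -0.180340 ∉ [0.5, 1.5) ⇒ out
candidate 2: (m,n)=(7,12) → π∥ = 7+12·τ ≈ 26.416408, π⊥ = 7+12·τ' ≈ -0.416408 ∉ [0.5, 1.5) ⇒ out
candidate 3: (m,n)=(-9,3) → π∥ = -9+3·τ ≈ -4.145898, π⊥ = -9+3·τ' ≈ -10.854102 ∉ [0.5, 1.5) ⇒ out
candidate 4: (m,n)=(-8,-9) → π∥ = -8-9·τ ≈ -22.562306, π⊥ = -8-9·τ' ≈ -2.437694 ∉ [0.5, 1.5) ⇒ out
candidate 5: (m,n)=(5,1) → π∥ = 5+1·τ ≈ 6.618034, π⊥ = 5+1·τ' ≈ 4.381966 ∉ [0.5, 1.5) ⇒ out
candidate 6: (m,n)=(-2,-7) → π∥ = -2-7·τ ≈ -13.326238, π⊥ = -2-7·τ' ≈ 2.326238 ∉ [0.5, 1.5) ⇒ out

none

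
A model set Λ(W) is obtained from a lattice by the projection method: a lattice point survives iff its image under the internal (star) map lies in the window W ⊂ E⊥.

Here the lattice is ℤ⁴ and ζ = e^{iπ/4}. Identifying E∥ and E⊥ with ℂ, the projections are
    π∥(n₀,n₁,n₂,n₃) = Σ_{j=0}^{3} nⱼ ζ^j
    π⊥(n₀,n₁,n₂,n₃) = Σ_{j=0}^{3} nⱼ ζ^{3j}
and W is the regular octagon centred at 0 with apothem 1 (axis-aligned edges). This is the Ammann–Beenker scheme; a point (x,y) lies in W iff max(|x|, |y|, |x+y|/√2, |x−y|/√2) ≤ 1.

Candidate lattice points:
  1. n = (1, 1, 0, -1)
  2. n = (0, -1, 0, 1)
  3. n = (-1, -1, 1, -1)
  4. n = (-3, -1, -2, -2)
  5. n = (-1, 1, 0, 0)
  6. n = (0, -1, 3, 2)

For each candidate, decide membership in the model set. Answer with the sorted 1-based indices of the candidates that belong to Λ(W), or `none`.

1

With ζ = e^{iπ/4} the internal vectors are ζ^0,ζ^3,ζ^6,ζ^9.
candidate 1: n = (1, 1, 0, -1) → π⊥ ≈ (-0.41421, +0.00000); max(|x|,|y|,|x±y|/√2) = 0.41421 ≤ 1 ⇒ ∈ W
candidate 2: n = (0, -1, 0, 1) → π⊥ ≈ (+1.41421, +0.00000); max(|x|,|y|,|x±y|/√2) = 1.41421 > 1 ⇒ ∉ W
candidate 3: n = (-1, -1, 1, -1) → π⊥ ≈ (-1.00000, -2.41421); max(|x|,|y|,|x±y|/√2) = 2.41421 > 1 ⇒ ∉ W
candidate 4: n = (-3, -1, -2, -2) → π⊥ ≈ (-3.70711, -0.12132); max(|x|,|y|,|x±y|/√2) = 3.70711 > 1 ⇒ ∉ W
candidate 5: n = (-1, 1, 0, 0) → π⊥ ≈ (-1.70711, +0.70711); max(|x|,|y|,|x±y|/√2) = 1.70711 > 1 ⇒ ∉ W
candidate 6: n = (0, -1, 3, 2) → π⊥ ≈ (+2.12132, -2.29289); max(|x|,|y|,|x±y|/√2) = 3.12132 > 1 ⇒ ∉ W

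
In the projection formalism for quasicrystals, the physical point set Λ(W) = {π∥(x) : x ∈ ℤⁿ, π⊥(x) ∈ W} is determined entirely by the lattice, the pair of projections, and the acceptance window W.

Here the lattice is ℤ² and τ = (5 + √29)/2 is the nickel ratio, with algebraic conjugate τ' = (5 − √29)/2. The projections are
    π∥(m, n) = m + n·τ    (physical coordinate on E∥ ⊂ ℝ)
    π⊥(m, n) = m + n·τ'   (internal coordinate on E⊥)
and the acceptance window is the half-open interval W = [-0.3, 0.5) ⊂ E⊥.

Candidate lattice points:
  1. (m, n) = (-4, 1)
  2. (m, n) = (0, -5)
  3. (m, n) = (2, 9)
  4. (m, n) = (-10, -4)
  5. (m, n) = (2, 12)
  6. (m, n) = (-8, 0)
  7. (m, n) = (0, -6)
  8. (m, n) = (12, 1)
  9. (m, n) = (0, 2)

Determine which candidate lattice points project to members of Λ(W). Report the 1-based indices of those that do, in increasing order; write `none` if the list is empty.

Numerically τ ≈ 5.1926 and τ' = −1/τ ≈ -0.1926.
[1] lift (-4,1): star map gives -4.1926; window check -0.3 ≤ -4.1926 < 0.5 is false → out
[2] lift (0,-5): star map gives 0.9629; window check -0.3 ≤ 0.9629 < 0.5 is false → out
[3] lift (2,9): star map gives 0.2668; window check -0.3 ≤ 0.2668 < 0.5 is true → IN Λ
[4] lift (-10,-4): star map gives -9.2297; window check -0.3 ≤ -9.2297 < 0.5 is false → out
[5] lift (2,12): star map gives -0.3110; window check -0.3 ≤ -0.3110 < 0.5 is false → out
[6] lift (-8,0): star map gives -8.0000; window check -0.3 ≤ -8.0000 < 0.5 is false → out
[7] lift (0,-6): star map gives 1.1555; window check -0.3 ≤ 1.1555 < 0.5 is false → out
[8] lift (12,1): star map gives 11.8074; window check -0.3 ≤ 11.8074 < 0.5 is false → out
[9] lift (0,2): star map gives -0.3852; window check -0.3 ≤ -0.3852 < 0.5 is false → out

3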